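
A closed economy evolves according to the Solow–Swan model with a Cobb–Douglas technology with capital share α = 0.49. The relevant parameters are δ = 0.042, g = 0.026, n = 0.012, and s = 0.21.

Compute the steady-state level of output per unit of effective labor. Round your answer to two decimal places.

y* ≈ 2.53

In steady state, investment equals break-even investment: s·k^α = (n + g + δ)·k.
Dividing both sides by k: k^(1−α) = s / (n + g + δ).
k^0.51 = 0.21 / (0.012 + 0.026 + 0.042) = 0.21 / 0.080 = 2.6250
k* = 2.6250^(1/0.51) ≈ 6.6347
y* = (k*)^α = 6.6347^0.49 ≈ 2.5275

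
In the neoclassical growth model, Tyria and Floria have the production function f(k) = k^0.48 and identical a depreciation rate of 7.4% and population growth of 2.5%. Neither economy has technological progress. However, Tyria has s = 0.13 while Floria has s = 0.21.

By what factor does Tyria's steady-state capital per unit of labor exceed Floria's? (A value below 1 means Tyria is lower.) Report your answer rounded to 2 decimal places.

Steady-state k* = [s/(n + δ)]^(1/(1−α)), so the ratio is [ (s_T/(n + δ)_T) / (s_F/(n + δ)_F) ]^1.9231.
s_T/(n + δ)_T = 0.13/0.099 = 1.3131; s_F/(n + δ)_F = 0.21/0.099 = 2.1212.
Ratio = (1.3131/2.1212)^1.9231 = 0.6190^1.9231 ≈ 0.3976

k*_T / k*_F ≈ 0.40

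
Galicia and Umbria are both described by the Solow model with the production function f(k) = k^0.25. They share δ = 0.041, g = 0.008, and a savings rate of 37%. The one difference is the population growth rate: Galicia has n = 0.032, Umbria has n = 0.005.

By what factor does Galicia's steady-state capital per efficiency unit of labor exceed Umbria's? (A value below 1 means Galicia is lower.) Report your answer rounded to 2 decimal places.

Steady-state k* = [s/(n + g + δ)]^(1/(1−α)), so the ratio is [ (s_G/(n + g + δ)_G) / (s_U/(n + g + δ)_U) ]^1.3333.
s_G/(n + g + δ)_G = 0.37/0.081 = 4.5679; s_U/(n + g + δ)_U = 0.37/0.054 = 6.8519.
Ratio = (4.5679/6.8519)^1.3333 = 0.6667^1.3333 ≈ 0.5824

k*_G / k*_U ≈ 0.58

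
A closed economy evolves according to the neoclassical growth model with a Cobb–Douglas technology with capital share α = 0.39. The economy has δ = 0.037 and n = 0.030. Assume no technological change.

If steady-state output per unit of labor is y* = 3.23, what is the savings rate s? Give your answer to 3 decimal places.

s ≈ 0.419

At the steady state, Δk = 0, so s·k^α = (n + δ)·k.
Since y* = [s/(n + δ)]^(α/(1−α)), we have s/(n + δ) = (y*)^((1−α)/α) = 3.23^1.5641 = 6.2581.
Therefore s = 6.2581 × (n + δ) = 6.2581 × 0.067 = 0.4193.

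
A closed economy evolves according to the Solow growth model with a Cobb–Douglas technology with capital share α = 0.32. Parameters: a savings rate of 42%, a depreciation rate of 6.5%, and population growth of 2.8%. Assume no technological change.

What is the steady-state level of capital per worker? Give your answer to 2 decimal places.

In steady state, investment equals break-even investment: s·k^α = (n + δ)·k.
Rearranging, k^(1−α) = s / (n + δ).
k^0.68 = 0.42 / (0.028 + 0.065) = 0.42 / 0.093 = 4.5161
k* = 4.5161^(1/0.68) ≈ 9.1809

k* = 9.18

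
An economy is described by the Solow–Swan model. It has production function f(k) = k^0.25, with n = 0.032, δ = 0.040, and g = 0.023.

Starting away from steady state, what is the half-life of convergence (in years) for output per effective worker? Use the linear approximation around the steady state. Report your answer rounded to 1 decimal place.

t_½ ≈ 9.7 years

Near the steady state the convergence rate is λ = (1 − α)(n + g + δ).
λ = (1 − 0.25) × 0.095 = 0.75 × 0.095 = 0.07125
Half-life = ln 2 / λ = 0.6931 / 0.07125 ≈ 9.73 years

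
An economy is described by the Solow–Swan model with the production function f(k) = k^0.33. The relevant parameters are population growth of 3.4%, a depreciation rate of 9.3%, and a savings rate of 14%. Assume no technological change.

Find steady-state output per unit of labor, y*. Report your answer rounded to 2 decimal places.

Steady state requires s·f(k) = (n + δ)·k, i.e. s·k^α = (n + δ)·k.
Dividing both sides by k: k^(1−α) = s / (n + δ).
k^0.67 = 0.14 / (0.034 + 0.093) = 0.14 / 0.127 = 1.1024
k* = 1.1024^(1/0.67) ≈ 1.1566
y* = (k*)^α = 1.1566^0.33 ≈ 1.0492

y* = 1.05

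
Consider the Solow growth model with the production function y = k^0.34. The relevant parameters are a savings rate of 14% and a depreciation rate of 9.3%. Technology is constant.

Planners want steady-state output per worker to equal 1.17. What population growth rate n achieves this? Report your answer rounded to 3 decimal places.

n ≈ 0.010

Steady state requires s·f(k) = (n + δ)·k, i.e. s·k^α = (n + δ)·k.
Since y* = [s/(n + δ)]^(α/(1−α)), we have s/(n + δ) = (y*)^((1−α)/α) = 1.17^1.9412 = 1.3563.
Therefore n + δ = s / 1.3563 = 0.14 / 1.3563 = 0.1032, so n = 0.1032 − 0.093 = 0.0102.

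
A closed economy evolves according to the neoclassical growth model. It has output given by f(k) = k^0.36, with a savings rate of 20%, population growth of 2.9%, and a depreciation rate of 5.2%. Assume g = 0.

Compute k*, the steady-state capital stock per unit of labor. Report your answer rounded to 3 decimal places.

k* = 4.105

At the steady state, Δk = 0, so s·k^α = (n + δ)·k.
Dividing both sides by k: k^(1−α) = s / (n + δ).
k^0.64 = 0.20 / (0.029 + 0.052) = 0.20 / 0.081 = 2.4691
k* = 2.4691^(1/0.64) ≈ 4.1053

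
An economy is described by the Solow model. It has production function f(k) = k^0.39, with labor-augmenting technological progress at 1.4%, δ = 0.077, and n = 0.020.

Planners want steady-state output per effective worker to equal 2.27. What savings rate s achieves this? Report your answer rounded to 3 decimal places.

In steady state, investment equals break-even investment: s·k^α = (n + g + δ)·k.
Since y* = [s/(n + g + δ)]^(α/(1−α)), we have s/(n + g + δ) = (y*)^((1−α)/α) = 2.27^1.5641 = 3.6046.
Therefore s = 3.6046 × (n + g + δ) = 3.6046 × 0.111 = 0.4001.

s ≈ 0.400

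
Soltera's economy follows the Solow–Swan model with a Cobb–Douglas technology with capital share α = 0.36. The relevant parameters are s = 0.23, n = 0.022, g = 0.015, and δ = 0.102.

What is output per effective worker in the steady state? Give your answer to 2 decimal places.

In steady state, investment equals break-even investment: s·k^α = (n + g + δ)·k.
Rearranging, k^(1−α) = s / (n + g + δ).
k^0.64 = 0.23 / (0.022 + 0.015 + 0.102) = 0.23 / 0.139 = 1.6547
k* = 1.6547^(1/0.64) ≈ 2.1966
y* = (k*)^α = 2.1966^0.36 ≈ 1.3275

y* ≈ 1.33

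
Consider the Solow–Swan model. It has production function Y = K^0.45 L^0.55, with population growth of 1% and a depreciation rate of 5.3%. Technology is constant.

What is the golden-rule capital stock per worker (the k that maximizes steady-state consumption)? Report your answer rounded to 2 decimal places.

The golden rule sets f'(k) = n + δ, i.e. α·k^(α−1) = n + δ.
So k^(1−α) = α / (n + δ) = 0.45 / 0.063 = 7.1429.
k_gold = 7.1429^(1/0.55) ≈ 35.6861

k_gold ≈ 35.69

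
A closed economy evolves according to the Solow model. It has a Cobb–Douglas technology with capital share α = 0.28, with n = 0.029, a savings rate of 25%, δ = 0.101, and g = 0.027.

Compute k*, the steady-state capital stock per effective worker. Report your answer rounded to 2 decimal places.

k* ≈ 1.91

Steady state requires s·f(k) = (n + g + δ)·k, i.e. s·k^α = (n + g + δ)·k.
Dividing both sides by k: k^(1−α) = s / (n + g + δ).
k^0.72 = 0.25 / (0.029 + 0.027 + 0.101) = 0.25 / 0.157 = 1.5924
k* = 1.5924^(1/0.72) ≈ 1.9082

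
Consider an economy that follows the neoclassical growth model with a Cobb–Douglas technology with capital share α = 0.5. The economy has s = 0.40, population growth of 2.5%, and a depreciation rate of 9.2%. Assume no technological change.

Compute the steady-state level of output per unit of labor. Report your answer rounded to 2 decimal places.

y* = 3.42

Steady state requires s·f(k) = (n + δ)·k, i.e. s·k^α = (n + δ)·k.
Dividing both sides by k: k^(1−α) = s / (n + δ).
k^0.5 = 0.40 / (0.025 + 0.092) = 0.40 / 0.117 = 3.4188
k* = 3.4188^(1/0.5) ≈ 11.6882
y* = (k*)^α = 11.6882^0.5 ≈ 3.4188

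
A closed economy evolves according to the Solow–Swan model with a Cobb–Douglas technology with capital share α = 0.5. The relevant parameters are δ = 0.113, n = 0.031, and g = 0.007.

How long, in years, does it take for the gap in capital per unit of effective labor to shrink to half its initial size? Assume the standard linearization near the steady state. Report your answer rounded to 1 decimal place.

t_½ ≈ 9.2 years

Near the steady state the convergence rate is λ = (1 − α)(n + g + δ).
λ = (1 − 0.5) × 0.151 = 0.5 × 0.151 = 0.0755
Half-life = ln 2 / λ = 0.6931 / 0.0755 ≈ 9.18 years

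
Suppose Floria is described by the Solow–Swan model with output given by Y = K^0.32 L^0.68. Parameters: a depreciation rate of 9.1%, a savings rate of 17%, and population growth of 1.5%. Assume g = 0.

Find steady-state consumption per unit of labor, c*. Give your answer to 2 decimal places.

Steady state requires s·f(k) = (n + δ)·k, i.e. s·k^α = (n + δ)·k.
Dividing both sides by k: k^(1−α) = s / (n + δ).
k^0.68 = 0.17 / (0.015 + 0.091) = 0.17 / 0.106 = 1.6038
k* = 1.6038^(1/0.68) ≈ 2.0030
y* = (k*)^α = 2.0030^0.32 ≈ 1.2489
c* = (1 − s)·y* = (1 − 0.17) × 1.2489 ≈ 1.0366

c* = 1.04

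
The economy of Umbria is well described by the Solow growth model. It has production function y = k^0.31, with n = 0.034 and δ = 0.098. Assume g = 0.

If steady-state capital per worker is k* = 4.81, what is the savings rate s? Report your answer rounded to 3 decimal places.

s ≈ 0.390

Steady state requires s·f(k) = (n + δ)·k, i.e. s·k^α = (n + δ)·k.
So s / (n + δ) = (k*)^(1−α) = 4.81^0.69 = 2.9558.
Therefore s = 2.9558 × (n + δ) = 2.9558 × 0.132 = 0.3902.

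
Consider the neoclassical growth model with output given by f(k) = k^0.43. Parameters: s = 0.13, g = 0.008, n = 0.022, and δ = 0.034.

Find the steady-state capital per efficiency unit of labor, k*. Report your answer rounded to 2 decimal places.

k* = 3.47

Steady state requires s·f(k) = (n + g + δ)·k, i.e. s·k^α = (n + g + δ)·k.
Dividing both sides by k: k^(1−α) = s / (n + g + δ).
k^0.57 = 0.13 / (0.022 + 0.008 + 0.034) = 0.13 / 0.064 = 2.0313
k* = 2.0313^(1/0.57) ≈ 3.4670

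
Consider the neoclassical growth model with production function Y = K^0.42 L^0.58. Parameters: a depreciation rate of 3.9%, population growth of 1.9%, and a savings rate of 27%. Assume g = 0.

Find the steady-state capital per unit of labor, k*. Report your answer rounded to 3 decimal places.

In steady state, investment equals break-even investment: s·k^α = (n + δ)·k.
Dividing both sides by k: k^(1−α) = s / (n + δ).
k^0.58 = 0.27 / (0.019 + 0.039) = 0.27 / 0.058 = 4.6552
k* = 4.6552^(1/0.58) ≈ 14.1781

k* = 14.178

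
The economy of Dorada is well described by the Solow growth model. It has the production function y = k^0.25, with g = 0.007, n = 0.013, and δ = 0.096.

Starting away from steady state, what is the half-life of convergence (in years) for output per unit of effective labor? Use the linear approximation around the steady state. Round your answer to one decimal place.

Near the steady state the convergence rate is λ = (1 − α)(n + g + δ).
λ = (1 − 0.25) × 0.116 = 0.75 × 0.116 = 0.0870
Half-life = ln 2 / λ = 0.6931 / 0.0870 ≈ 7.97 years

about 8.0 years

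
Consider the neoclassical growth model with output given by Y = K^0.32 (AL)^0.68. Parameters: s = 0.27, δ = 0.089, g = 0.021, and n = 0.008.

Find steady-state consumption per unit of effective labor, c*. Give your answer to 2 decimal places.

In steady state, investment equals break-even investment: s·k^α = (n + g + δ)·k.
Dividing both sides by k: k^(1−α) = s / (n + g + δ).
k^0.68 = 0.27 / (0.008 + 0.021 + 0.089) = 0.27 / 0.118 = 2.2881
k* = 2.2881^(1/0.68) ≈ 3.3778
y* = (k*)^α = 3.3778^0.32 ≈ 1.4763
c* = (1 − s)·y* = (1 − 0.27) × 1.4763 ≈ 1.0777

c* = 1.08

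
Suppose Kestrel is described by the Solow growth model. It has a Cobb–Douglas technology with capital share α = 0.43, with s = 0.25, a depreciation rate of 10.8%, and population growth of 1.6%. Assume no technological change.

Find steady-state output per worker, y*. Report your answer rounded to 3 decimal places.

y* = 1.697

At the steady state, Δk = 0, so s·k^α = (n + δ)·k.
Dividing both sides by k: k^(1−α) = s / (n + δ).
k^0.57 = 0.25 / (0.016 + 0.108) = 0.25 / 0.124 = 2.0161
k* = 2.0161^(1/0.57) ≈ 3.4216
y* = (k*)^α = 3.4216^0.43 ≈ 1.6971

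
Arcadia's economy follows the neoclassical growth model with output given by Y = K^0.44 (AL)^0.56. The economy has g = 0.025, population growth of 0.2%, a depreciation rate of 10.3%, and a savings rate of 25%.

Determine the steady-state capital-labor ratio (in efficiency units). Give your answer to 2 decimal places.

At the steady state, Δk = 0, so s·k^α = (n + g + δ)·k.
Rearranging, k^(1−α) = s / (n + g + δ).
k^0.56 = 0.25 / (0.002 + 0.025 + 0.103) = 0.25 / 0.130 = 1.9231
k* = 1.9231^(1/0.56) ≈ 3.2147

k* ≈ 3.21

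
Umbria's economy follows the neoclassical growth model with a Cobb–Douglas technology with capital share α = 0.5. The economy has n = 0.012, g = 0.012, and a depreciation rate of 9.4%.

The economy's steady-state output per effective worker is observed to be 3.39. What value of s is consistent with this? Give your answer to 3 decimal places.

s ≈ 0.400

In steady state, investment equals break-even investment: s·k^α = (n + g + δ)·k.
Since y* = [s/(n + g + δ)]^(α/(1−α)), we have s/(n + g + δ) = (y*)^((1−α)/α) = 3.39^1 = 3.3900.
Therefore s = 3.3900 × (n + g + δ) = 3.3900 × 0.118 = 0.4000.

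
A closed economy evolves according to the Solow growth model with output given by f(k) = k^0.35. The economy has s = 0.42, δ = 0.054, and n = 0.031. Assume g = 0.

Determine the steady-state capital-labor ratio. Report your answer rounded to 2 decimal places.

k* = 11.68

At the steady state, Δk = 0, so s·k^α = (n + δ)·k.
Dividing both sides by k: k^(1−α) = s / (n + δ).
k^0.65 = 0.42 / (0.031 + 0.054) = 0.42 / 0.085 = 4.9412
k* = 4.9412^(1/0.65) ≈ 11.6798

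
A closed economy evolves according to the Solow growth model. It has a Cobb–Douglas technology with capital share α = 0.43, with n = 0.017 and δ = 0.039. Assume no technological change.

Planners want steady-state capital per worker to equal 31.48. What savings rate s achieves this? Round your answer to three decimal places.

Steady state requires s·f(k) = (n + δ)·k, i.e. s·k^α = (n + δ)·k.
So s / (n + δ) = (k*)^(1−α) = 31.48^0.57 = 7.1430.
Therefore s = 7.1430 × (n + δ) = 7.1430 × 0.056 = 0.4000.

s ≈ 0.400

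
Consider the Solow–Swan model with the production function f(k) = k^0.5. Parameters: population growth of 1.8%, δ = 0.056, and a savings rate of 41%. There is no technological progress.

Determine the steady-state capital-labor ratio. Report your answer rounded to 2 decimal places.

Steady state requires s·f(k) = (n + δ)·k, i.e. s·k^α = (n + δ)·k.
Dividing both sides by k: k^(1−α) = s / (n + δ).
k^0.5 = 0.41 / (0.018 + 0.056) = 0.41 / 0.074 = 5.5405
k* = 5.5405^(1/0.5) ≈ 30.6971

k* = 30.70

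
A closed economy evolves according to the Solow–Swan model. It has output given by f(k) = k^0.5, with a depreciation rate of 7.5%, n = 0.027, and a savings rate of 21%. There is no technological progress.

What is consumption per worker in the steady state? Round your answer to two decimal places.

In steady state, investment equals break-even investment: s·k^α = (n + δ)·k.
Dividing both sides by k: k^(1−α) = s / (n + δ).
k^0.5 = 0.21 / (0.027 + 0.075) = 0.21 / 0.102 = 2.0588
k* = 2.0588^(1/0.5) ≈ 4.2387
y* = (k*)^α = 4.2387^0.5 ≈ 2.0588
c* = (1 − s)·y* = (1 − 0.21) × 2.0588 ≈ 1.6265

c* = 1.63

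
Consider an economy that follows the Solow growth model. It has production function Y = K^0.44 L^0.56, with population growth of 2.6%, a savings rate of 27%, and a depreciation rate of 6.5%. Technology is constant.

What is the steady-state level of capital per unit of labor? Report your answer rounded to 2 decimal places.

Steady state requires s·f(k) = (n + δ)·k, i.e. s·k^α = (n + δ)·k.
Dividing both sides by k: k^(1−α) = s / (n + δ).
k^0.56 = 0.27 / (0.026 + 0.065) = 0.27 / 0.091 = 2.9670
k* = 2.9670^(1/0.56) ≈ 6.9731

k* = 6.97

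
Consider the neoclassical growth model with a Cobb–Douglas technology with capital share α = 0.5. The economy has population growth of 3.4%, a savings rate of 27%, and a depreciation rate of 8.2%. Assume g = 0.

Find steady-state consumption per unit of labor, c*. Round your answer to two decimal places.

In steady state, investment equals break-even investment: s·k^α = (n + δ)·k.
Dividing both sides by k: k^(1−α) = s / (n + δ).
k^0.5 = 0.27 / (0.034 + 0.082) = 0.27 / 0.116 = 2.3276
k* = 2.3276^(1/0.5) ≈ 5.4177
y* = (k*)^α = 5.4177^0.5 ≈ 2.3276
c* = (1 − s)·y* = (1 − 0.27) × 2.3276 ≈ 1.6991

c* = 1.70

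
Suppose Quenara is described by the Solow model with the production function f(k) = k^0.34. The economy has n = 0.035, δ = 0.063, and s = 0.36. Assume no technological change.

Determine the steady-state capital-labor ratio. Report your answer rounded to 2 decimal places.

At the steady state, Δk = 0, so s·k^α = (n + δ)·k.
Rearranging, k^(1−α) = s / (n + δ).
k^0.66 = 0.36 / (0.035 + 0.063) = 0.36 / 0.098 = 3.6735
k* = 3.6735^(1/0.66) ≈ 7.1809

k* = 7.18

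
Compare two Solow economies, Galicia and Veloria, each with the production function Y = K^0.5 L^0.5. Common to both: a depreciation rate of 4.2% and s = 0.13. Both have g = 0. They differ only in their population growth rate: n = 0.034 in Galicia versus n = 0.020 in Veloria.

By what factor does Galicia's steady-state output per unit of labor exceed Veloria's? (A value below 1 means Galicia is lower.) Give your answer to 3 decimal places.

ratio ≈ 0.816

Steady-state y* = [s/(n + δ)]^(α/(1−α)), so the ratio is [ (s_G/(n + δ)_G) / (s_V/(n + δ)_V) ]^1.
s_G/(n + δ)_G = 0.13/0.076 = 1.7105; s_V/(n + δ)_V = 0.13/0.062 = 2.0968.
Ratio = (1.7105/2.0968)^1 = 0.8158^1 ≈ 0.8158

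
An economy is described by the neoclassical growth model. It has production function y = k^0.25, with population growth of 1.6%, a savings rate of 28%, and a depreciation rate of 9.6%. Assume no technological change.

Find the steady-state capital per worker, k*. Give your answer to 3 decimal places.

k* = 3.393

Steady state requires s·f(k) = (n + δ)·k, i.e. s·k^α = (n + δ)·k.
Rearranging, k^(1−α) = s / (n + δ).
k^0.75 = 0.28 / (0.016 + 0.096) = 0.28 / 0.112 = 2.5000
k* = 2.5000^(1/0.75) ≈ 3.3930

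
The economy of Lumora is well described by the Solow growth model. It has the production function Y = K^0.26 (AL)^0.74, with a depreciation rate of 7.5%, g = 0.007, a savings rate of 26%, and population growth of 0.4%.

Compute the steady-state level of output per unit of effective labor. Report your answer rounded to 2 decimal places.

In steady state, investment equals break-even investment: s·k^α = (n + g + δ)·k.
Rearranging, k^(1−α) = s / (n + g + δ).
k^0.74 = 0.26 / (0.004 + 0.007 + 0.075) = 0.26 / 0.086 = 3.0233
k* = 3.0233^(1/0.74) ≈ 4.4596
y* = (k*)^α = 4.4596^0.26 ≈ 1.4751

y* = 1.48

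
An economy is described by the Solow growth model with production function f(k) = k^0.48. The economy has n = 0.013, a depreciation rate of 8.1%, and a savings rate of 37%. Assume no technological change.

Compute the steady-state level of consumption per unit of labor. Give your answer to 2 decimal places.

c* = 2.23

At the steady state, Δk = 0, so s·k^α = (n + δ)·k.
Rearranging, k^(1−α) = s / (n + δ).
k^0.52 = 0.37 / (0.013 + 0.081) = 0.37 / 0.094 = 3.9362
k* = 3.9362^(1/0.52) ≈ 13.9437
y* = (k*)^α = 13.9437^0.48 ≈ 3.5424
c* = (1 − s)·y* = (1 − 0.37) × 3.5424 ≈ 2.2317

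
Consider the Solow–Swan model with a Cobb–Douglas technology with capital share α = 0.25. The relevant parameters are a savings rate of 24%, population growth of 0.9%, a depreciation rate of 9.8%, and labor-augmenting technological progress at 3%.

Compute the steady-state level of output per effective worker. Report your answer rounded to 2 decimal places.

y* ≈ 1.21

At the steady state, Δk = 0, so s·k^α = (n + g + δ)·k.
Dividing both sides by k: k^(1−α) = s / (n + g + δ).
k^0.75 = 0.24 / (0.009 + 0.030 + 0.098) = 0.24 / 0.137 = 1.7518
k* = 1.7518^(1/0.75) ≈ 2.1118
y* = (k*)^α = 2.1118^0.25 ≈ 1.2055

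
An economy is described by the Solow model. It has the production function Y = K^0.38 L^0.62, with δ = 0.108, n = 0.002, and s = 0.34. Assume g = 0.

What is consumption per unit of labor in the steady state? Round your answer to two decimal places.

c* ≈ 1.32

In steady state, investment equals break-even investment: s·k^α = (n + δ)·k.
Rearranging, k^(1−α) = s / (n + δ).
k^0.62 = 0.34 / (0.002 + 0.108) = 0.34 / 0.110 = 3.0909
k* = 3.0909^(1/0.62) ≈ 6.1725
y* = (k*)^α = 6.1725^0.38 ≈ 1.9970
c* = (1 − s)·y* = (1 − 0.34) × 1.9970 ≈ 1.3180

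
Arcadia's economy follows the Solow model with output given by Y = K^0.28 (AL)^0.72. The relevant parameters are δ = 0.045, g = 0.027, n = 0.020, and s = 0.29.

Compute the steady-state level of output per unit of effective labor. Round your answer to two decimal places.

In steady state, investment equals break-even investment: s·k^α = (n + g + δ)·k.
Dividing both sides by k: k^(1−α) = s / (n + g + δ).
k^0.72 = 0.29 / (0.020 + 0.027 + 0.045) = 0.29 / 0.092 = 3.1522
k* = 3.1522^(1/0.72) ≈ 4.9263
y* = (k*)^α = 4.9263^0.28 ≈ 1.5628

y* = 1.56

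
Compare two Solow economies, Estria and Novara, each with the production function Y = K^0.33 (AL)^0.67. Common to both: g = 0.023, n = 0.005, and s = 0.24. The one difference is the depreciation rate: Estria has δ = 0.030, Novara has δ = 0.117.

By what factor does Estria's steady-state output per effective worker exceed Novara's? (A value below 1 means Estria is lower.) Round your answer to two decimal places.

ratio ≈ 1.57

Steady-state y* = [s/(n + g + δ)]^(α/(1−α)), so the ratio is [ (s_E/(n + g + δ)_E) / (s_N/(n + g + δ)_N) ]^0.4925.
s_E/(n + g + δ)_E = 0.24/0.058 = 4.1379; s_N/(n + g + δ)_N = 0.24/0.145 = 1.6552.
Ratio = (4.1379/1.6552)^0.4925 = 2.4999^0.4925 ≈ 1.5703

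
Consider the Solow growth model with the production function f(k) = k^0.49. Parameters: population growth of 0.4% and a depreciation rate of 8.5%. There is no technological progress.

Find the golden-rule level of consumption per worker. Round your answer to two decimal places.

c_gold ≈ 2.63

At the golden rule, f'(k) = n + δ, so α·k^(α−1) = n + δ and k_gold = (α/(n + δ))^(1/(1−α)).
k_gold = (0.49/0.089)^(1/0.51) = 5.5056^1.9608 ≈ 28.3511
c_gold = f(k_gold) − (n + δ)·k_gold = 5.1494 − 0.089×28.3511 ≈ 2.6262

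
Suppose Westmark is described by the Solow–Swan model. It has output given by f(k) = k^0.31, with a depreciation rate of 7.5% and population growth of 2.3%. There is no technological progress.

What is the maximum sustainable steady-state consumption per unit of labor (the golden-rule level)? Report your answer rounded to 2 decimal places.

At the golden rule, f'(k) = n + δ, so α·k^(α−1) = n + δ and k_gold = (α/(n + δ))^(1/(1−α)).
k_gold = (0.31/0.098)^(1/0.69) = 3.1633^1.4493 ≈ 5.3071
c_gold = f(k_gold) − (n + δ)·k_gold = 1.6777 − 0.098×5.3071 ≈ 1.1576

c_gold ≈ 1.16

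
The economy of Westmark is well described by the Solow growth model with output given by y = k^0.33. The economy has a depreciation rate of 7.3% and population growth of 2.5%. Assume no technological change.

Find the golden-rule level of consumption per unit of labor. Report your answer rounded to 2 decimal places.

At the golden rule, f'(k) = n + δ, so α·k^(α−1) = n + δ and k_gold = (α/(n + δ))^(1/(1−α)).
k_gold = (0.33/0.098)^(1/0.67) = 3.3673^1.4925 ≈ 6.1231
c_gold = f(k_gold) − (n + δ)·k_gold = 1.8184 − 0.098×6.1231 ≈ 1.2183

c_gold ≈ 1.22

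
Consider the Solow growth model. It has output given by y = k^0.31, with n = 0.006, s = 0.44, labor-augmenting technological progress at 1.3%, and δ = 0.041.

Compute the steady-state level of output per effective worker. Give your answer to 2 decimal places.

y* = 2.45

Steady state requires s·f(k) = (n + g + δ)·k, i.e. s·k^α = (n + g + δ)·k.
Dividing both sides by k: k^(1−α) = s / (n + g + δ).
k^0.69 = 0.44 / (0.006 + 0.013 + 0.041) = 0.44 / 0.060 = 7.3333
k* = 7.3333^(1/0.69) ≈ 17.9497
y* = (k*)^α = 17.9497^0.31 ≈ 2.4477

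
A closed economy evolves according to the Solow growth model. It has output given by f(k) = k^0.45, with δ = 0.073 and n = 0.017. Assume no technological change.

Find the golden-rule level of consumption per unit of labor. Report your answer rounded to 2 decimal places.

At the golden rule, f'(k) = n + δ, so α·k^(α−1) = n + δ and k_gold = (α/(n + δ))^(1/(1−α)).
k_gold = (0.45/0.090)^(1/0.55) = 5.0000^1.8182 ≈ 18.6581
c_gold = f(k_gold) − (n + δ)·k_gold = 3.7316 − 0.090×18.6581 ≈ 2.0524

c_gold ≈ 2.05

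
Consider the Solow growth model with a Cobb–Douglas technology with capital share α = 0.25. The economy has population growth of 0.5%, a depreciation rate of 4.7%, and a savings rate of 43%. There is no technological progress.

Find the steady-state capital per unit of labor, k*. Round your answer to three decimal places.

At the steady state, Δk = 0, so s·k^α = (n + δ)·k.
Rearranging, k^(1−α) = s / (n + δ).
k^0.75 = 0.43 / (0.005 + 0.047) = 0.43 / 0.052 = 8.2692
k* = 8.2692^(1/0.75) ≈ 16.7219

k* = 16.722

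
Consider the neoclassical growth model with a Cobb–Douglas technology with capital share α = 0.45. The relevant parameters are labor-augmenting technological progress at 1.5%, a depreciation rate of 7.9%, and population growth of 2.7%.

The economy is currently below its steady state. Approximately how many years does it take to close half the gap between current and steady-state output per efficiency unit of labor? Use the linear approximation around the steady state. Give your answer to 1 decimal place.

about 10.4 years

Near the steady state the convergence rate is λ = (1 − α)(n + g + δ).
λ = (1 − 0.45) × 0.121 = 0.55 × 0.121 = 0.06655
Half-life = ln 2 / λ = 0.6931 / 0.06655 ≈ 10.41 years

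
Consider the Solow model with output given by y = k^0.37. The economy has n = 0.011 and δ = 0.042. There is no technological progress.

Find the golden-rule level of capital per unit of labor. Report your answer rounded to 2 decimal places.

k_gold ≈ 21.86

The golden rule sets f'(k) = n + δ, i.e. α·k^(α−1) = n + δ.
So k^(1−α) = α / (n + δ) = 0.37 / 0.053 = 6.9811.
k_gold = 6.9811^(1/0.63) ≈ 21.8555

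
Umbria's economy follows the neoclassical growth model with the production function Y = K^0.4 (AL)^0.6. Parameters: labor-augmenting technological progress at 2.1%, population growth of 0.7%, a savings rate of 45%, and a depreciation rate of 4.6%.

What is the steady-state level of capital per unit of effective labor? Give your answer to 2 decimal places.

k* ≈ 20.26

In steady state, investment equals break-even investment: s·k^α = (n + g + δ)·k.
Dividing both sides by k: k^(1−α) = s / (n + g + δ).
k^0.6 = 0.45 / (0.007 + 0.021 + 0.046) = 0.45 / 0.074 = 6.0811
k* = 6.0811^(1/0.6) ≈ 20.2599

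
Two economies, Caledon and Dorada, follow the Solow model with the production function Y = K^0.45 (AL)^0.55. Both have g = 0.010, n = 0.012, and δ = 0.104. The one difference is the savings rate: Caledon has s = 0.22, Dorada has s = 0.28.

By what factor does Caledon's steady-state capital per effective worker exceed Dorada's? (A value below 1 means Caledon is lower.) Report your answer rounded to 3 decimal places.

ratio ≈ 0.645

Steady-state k* = [s/(n + g + δ)]^(1/(1−α)), so the ratio is [ (s_C/(n + g + δ)_C) / (s_D/(n + g + δ)_D) ]^1.8182.
s_C/(n + g + δ)_C = 0.22/0.126 = 1.7460; s_D/(n + g + δ)_D = 0.28/0.126 = 2.2222.
Ratio = (1.7460/2.2222)^1.8182 = 0.7857^1.8182 ≈ 0.6450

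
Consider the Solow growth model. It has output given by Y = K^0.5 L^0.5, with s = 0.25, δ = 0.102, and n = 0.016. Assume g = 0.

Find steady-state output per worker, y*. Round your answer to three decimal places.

y* = 2.119

In steady state, investment equals break-even investment: s·k^α = (n + δ)·k.
Rearranging, k^(1−α) = s / (n + δ).
k^0.5 = 0.25 / (0.016 + 0.102) = 0.25 / 0.118 = 2.1186
k* = 2.1186^(1/0.5) ≈ 4.4885
y* = (k*)^α = 4.4885^0.5 ≈ 2.1186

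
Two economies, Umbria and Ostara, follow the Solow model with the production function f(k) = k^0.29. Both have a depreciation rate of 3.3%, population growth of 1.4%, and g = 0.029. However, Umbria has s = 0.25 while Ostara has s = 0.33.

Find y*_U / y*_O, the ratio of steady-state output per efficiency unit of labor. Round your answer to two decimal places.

y*_U / y*_O ≈ 0.89

Steady-state y* = [s/(n + g + δ)]^(α/(1−α)), so the ratio is [ (s_U/(n + g + δ)_U) / (s_O/(n + g + δ)_O) ]^0.4085.
s_U/(n + g + δ)_U = 0.25/0.076 = 3.2895; s_O/(n + g + δ)_O = 0.33/0.076 = 4.3421.
Ratio = (3.2895/4.3421)^0.4085 = 0.7576^0.4085 ≈ 0.8928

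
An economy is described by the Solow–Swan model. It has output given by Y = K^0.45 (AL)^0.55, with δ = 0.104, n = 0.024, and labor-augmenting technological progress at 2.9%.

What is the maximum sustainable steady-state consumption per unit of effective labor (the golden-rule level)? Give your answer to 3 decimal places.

At the golden rule, f'(k) = n + g + δ, so α·k^(α−1) = n + g + δ and k_gold = (α/(n + g + δ))^(1/(1−α)).
k_gold = (0.45/0.157)^(1/0.55) = 2.8662^1.8182 ≈ 6.7838
c_gold = f(k_gold) − (n + g + δ)·k_gold = 2.3668 − 0.157×6.7838 ≈ 1.3017

c_gold ≈ 1.302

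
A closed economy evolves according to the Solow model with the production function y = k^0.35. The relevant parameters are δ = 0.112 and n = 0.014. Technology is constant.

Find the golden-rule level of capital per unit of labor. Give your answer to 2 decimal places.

The golden rule sets f'(k) = n + δ, i.e. α·k^(α−1) = n + δ.
So k^(1−α) = α / (n + δ) = 0.35 / 0.126 = 2.7778.
k_gold = 2.7778^(1/0.65) ≈ 4.8152

k_gold ≈ 4.82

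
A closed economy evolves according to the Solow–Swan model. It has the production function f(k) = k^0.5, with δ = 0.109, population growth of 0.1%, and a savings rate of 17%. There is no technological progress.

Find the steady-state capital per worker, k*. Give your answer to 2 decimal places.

k* = 2.39

Steady state requires s·f(k) = (n + δ)·k, i.e. s·k^α = (n + δ)·k.
Dividing both sides by k: k^(1−α) = s / (n + δ).
k^0.5 = 0.17 / (0.001 + 0.109) = 0.17 / 0.110 = 1.5455
k* = 1.5455^(1/0.5) ≈ 2.3886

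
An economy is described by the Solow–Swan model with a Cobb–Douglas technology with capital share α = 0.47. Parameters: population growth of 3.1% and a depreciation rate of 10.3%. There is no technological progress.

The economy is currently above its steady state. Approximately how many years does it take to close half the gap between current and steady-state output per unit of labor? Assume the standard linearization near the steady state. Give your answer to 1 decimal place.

half-life ≈ 9.8 years

Near the steady state the convergence rate is λ = (1 − α)(n + δ).
λ = (1 − 0.47) × 0.134 = 0.53 × 0.134 = 0.07102
Half-life = ln 2 / λ = 0.6931 / 0.07102 ≈ 9.76 years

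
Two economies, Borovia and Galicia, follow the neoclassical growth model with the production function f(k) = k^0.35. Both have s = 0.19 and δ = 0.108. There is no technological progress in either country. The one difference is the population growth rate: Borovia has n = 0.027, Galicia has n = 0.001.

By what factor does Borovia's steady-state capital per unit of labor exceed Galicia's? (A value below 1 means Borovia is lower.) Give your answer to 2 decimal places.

Steady-state k* = [s/(n + δ)]^(1/(1−α)), so the ratio is [ (s_B/(n + δ)_B) / (s_G/(n + δ)_G) ]^1.5385.
s_B/(n + δ)_B = 0.19/0.135 = 1.4074; s_G/(n + δ)_G = 0.19/0.109 = 1.7431.
Ratio = (1.4074/1.7431)^1.5385 = 0.8074^1.5385 ≈ 0.7195

ratio ≈ 0.72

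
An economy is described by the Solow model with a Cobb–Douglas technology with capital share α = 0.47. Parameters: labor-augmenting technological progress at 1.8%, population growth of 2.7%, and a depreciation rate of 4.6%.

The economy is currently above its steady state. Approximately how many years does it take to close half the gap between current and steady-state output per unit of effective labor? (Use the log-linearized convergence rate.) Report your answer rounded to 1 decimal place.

Near the steady state the convergence rate is λ = (1 − α)(n + g + δ).
λ = (1 − 0.47) × 0.091 = 0.53 × 0.091 = 0.04823
Half-life = ln 2 / λ = 0.6931 / 0.04823 ≈ 14.37 years

t_½ ≈ 14.4 years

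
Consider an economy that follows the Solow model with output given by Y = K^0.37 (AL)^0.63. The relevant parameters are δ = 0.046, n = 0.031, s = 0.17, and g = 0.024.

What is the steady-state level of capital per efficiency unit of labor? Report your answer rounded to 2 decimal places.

k* ≈ 2.29

At the steady state, Δk = 0, so s·k^α = (n + g + δ)·k.
Dividing both sides by k: k^(1−α) = s / (n + g + δ).
k^0.63 = 0.17 / (0.031 + 0.024 + 0.046) = 0.17 / 0.101 = 1.6832
k* = 1.6832^(1/0.63) ≈ 2.2853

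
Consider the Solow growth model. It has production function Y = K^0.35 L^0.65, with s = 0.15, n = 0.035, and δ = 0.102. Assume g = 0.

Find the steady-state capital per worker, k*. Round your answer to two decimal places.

k* = 1.15

At the steady state, Δk = 0, so s·k^α = (n + δ)·k.
Dividing both sides by k: k^(1−α) = s / (n + δ).
k^0.65 = 0.15 / (0.035 + 0.102) = 0.15 / 0.137 = 1.0949
k* = 1.0949^(1/0.65) ≈ 1.1497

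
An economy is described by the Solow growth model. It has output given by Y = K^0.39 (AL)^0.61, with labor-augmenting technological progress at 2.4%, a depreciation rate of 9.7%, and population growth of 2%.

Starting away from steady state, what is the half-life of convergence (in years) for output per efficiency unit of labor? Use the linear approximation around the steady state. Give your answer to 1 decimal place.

Near the steady state the convergence rate is λ = (1 − α)(n + g + δ).
λ = (1 − 0.39) × 0.141 = 0.61 × 0.141 = 0.08601
Half-life = ln 2 / λ = 0.6931 / 0.08601 ≈ 8.06 years

about 8.1 years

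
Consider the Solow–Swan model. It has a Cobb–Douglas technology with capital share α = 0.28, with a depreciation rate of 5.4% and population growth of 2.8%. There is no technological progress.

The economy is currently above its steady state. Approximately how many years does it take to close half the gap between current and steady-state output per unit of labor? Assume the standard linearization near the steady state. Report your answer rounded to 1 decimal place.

about 11.7 years

Near the steady state the convergence rate is λ = (1 − α)(n + δ).
λ = (1 − 0.28) × 0.082 = 0.72 × 0.082 = 0.05904
Half-life = ln 2 / λ = 0.6931 / 0.05904 ≈ 11.74 years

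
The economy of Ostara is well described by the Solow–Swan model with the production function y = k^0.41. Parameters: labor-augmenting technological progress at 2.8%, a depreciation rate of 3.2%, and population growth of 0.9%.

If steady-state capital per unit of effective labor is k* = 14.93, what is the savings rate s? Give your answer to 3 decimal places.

At the steady state, Δk = 0, so s·k^α = (n + g + δ)·k.
So s / (n + g + δ) = (k*)^(1−α) = 14.93^0.59 = 4.9283.
Therefore s = 4.9283 × (n + g + δ) = 4.9283 × 0.069 = 0.3401.

s ≈ 0.340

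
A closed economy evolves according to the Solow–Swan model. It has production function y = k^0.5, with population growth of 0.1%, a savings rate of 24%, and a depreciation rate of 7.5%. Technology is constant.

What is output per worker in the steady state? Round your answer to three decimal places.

y* = 3.158

At the steady state, Δk = 0, so s·k^α = (n + δ)·k.
Rearranging, k^(1−α) = s / (n + δ).
k^0.5 = 0.24 / (0.001 + 0.075) = 0.24 / 0.076 = 3.1579
k* = 3.1579^(1/0.5) ≈ 9.9723
y* = (k*)^α = 9.9723^0.5 ≈ 3.1579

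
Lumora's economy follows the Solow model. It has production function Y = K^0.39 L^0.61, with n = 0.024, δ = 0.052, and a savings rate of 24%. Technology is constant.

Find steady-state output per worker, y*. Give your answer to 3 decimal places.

y* ≈ 2.086

In steady state, investment equals break-even investment: s·k^α = (n + δ)·k.
Rearranging, k^(1−α) = s / (n + δ).
k^0.61 = 0.24 / (0.024 + 0.052) = 0.24 / 0.076 = 3.1579
k* = 3.1579^(1/0.61) ≈ 6.5870
y* = (k*)^α = 6.5870^0.39 ≈ 2.0859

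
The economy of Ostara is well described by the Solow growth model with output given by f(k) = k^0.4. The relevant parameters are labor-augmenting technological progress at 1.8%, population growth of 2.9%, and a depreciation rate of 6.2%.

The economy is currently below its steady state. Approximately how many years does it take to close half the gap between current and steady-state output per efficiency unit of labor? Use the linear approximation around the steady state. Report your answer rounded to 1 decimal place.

Near the steady state the convergence rate is λ = (1 − α)(n + g + δ).
λ = (1 − 0.4) × 0.109 = 0.6 × 0.109 = 0.0654
Half-life = ln 2 / λ = 0.6931 / 0.0654 ≈ 10.60 years

about 10.6 years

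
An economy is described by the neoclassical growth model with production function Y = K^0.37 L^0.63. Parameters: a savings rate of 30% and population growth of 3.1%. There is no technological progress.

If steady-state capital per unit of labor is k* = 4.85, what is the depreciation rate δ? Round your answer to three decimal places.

Steady state requires s·f(k) = (n + δ)·k, i.e. s·k^α = (n + δ)·k.
So s / (n + δ) = (k*)^(1−α) = 4.85^0.63 = 2.7041.
Therefore n + δ = s / 2.7041 = 0.30 / 2.7041 = 0.1109, so δ = 0.1109 − 0.031 = 0.0799.

δ ≈ 0.080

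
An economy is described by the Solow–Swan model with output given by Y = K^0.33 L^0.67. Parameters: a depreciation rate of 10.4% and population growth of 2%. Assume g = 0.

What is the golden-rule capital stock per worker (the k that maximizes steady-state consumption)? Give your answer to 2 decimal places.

k_gold ≈ 4.31

The golden rule sets f'(k) = n + δ, i.e. α·k^(α−1) = n + δ.
So k^(1−α) = α / (n + δ) = 0.33 / 0.124 = 2.6613.
k_gold = 2.6613^(1/0.67) ≈ 4.3099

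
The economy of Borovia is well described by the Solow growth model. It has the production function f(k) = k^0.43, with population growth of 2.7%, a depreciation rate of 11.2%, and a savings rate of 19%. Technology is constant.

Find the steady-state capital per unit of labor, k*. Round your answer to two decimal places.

k* = 1.73

In steady state, investment equals break-even investment: s·k^α = (n + δ)·k.
Rearranging, k^(1−α) = s / (n + δ).
k^0.57 = 0.19 / (0.027 + 0.112) = 0.19 / 0.139 = 1.3669
k* = 1.3669^(1/0.57) ≈ 1.7304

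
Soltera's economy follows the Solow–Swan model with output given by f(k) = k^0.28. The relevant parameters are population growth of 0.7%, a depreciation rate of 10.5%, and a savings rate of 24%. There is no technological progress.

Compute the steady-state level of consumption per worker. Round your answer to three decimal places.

c* ≈ 1.022

At the steady state, Δk = 0, so s·k^α = (n + δ)·k.
Rearranging, k^(1−α) = s / (n + δ).
k^0.72 = 0.24 / (0.007 + 0.105) = 0.24 / 0.112 = 2.1429
k* = 2.1429^(1/0.72) ≈ 2.8822
y* = (k*)^α = 2.8822^0.28 ≈ 1.3450
c* = (1 − s)·y* = (1 − 0.24) × 1.3450 ≈ 1.0222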